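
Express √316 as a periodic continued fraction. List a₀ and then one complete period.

[17; 1, 3, 2, 8, 2, 3, 1, 34]

a₀ = ⌊√316⌋ = 17.
With m₀=0, d₀=1 and mₖ₊₁ = dₖaₖ − mₖ, dₖ₊₁ = (n − mₖ₊₁²)/dₖ, aₖ₊₁ = ⌊(a₀+mₖ₊₁)/dₖ₊₁⌋:
  k=1: m=17, d=27, a=1
  k=2: m=10, d=8, a=3
  k=3: m=14, d=15, a=2
  k=4: m=16, d=4, a=8
  k=5: m=16, d=15, a=2
  k=6: m=14, d=8, a=3
  k=7: m=10, d=27, a=1
  k=8: m=17, d=1, a=34
d=1 and a=2a₀=34 at k=8, so the next step gives (m, d) = (17, 27) again — its k=1 value — and the period has length 8.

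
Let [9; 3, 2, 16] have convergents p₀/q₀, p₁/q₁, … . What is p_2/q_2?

Using pₖ = aₖpₖ₋₁ + pₖ₋₂, qₖ = aₖqₖ₋₁ + qₖ₋₂ (with p₋₁=1, p₋₂=0, q₋₁=0, q₋₂=1):
  k=0: a=9, p=9, q=1
  k=1: a=3, p=28, q=3
  k=2: a=2, p=65, q=7

65/7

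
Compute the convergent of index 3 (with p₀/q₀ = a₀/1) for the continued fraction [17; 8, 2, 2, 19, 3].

719/42

Using pₖ = aₖpₖ₋₁ + pₖ₋₂, qₖ = aₖqₖ₋₁ + qₖ₋₂ (with p₋₁=1, p₋₂=0, q₋₁=0, q₋₂=1):
  k=0: a=17, p=17, q=1
  k=1: a=8, p=137, q=8
  k=2: a=2, p=291, q=17
  k=3: a=2, p=719, q=42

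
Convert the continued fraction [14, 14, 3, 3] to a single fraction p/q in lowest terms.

Using pₖ = aₖpₖ₋₁ + pₖ₋₂ and qₖ = aₖqₖ₋₁ + qₖ₋₂:
  k=0: a=14, p=14, q=1
  k=1: a=14, p=197, q=14
  k=2: a=3, p=605, q=43
  k=3: a=3, p=2012, q=143

2012/143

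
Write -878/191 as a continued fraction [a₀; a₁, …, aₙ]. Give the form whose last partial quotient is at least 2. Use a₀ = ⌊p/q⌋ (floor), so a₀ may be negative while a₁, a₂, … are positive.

[-5; 2, 2, 12, 3]

-878 = -5×191 + 77
191 = 2×77 + 37
77 = 2×37 + 3
37 = 12×3 + 1
3 = 3×1 + 0  (stop)
So -878/191 = [-5; 2, 2, 12, 3].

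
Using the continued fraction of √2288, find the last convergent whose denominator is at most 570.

√2288 = [47; 1, 4, 1, 94, …] (period length 4).
Convergents:
  p_0/q_0 = 47/1
  p_1/q_1 = 48/1
  p_2/q_2 = 239/5
  p_3/q_3 = 287/6
  p_4/q_4 = 27217/569
  p_5/q_5 = 27504/575
q_4 = 569 ≤ 570 < 575 = q_5, so the answer is 27217/569.

27217/569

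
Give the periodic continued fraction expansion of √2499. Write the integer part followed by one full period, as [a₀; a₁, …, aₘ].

[49; 1, 98]

a₀ = ⌊√2499⌋ = 49.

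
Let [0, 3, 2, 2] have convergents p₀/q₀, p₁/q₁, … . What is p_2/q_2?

Using pₖ = aₖpₖ₋₁ + pₖ₋₂, qₖ = aₖqₖ₋₁ + qₖ₋₂ (with p₋₁=1, p₋₂=0, q₋₁=0, q₋₂=1):
  k=0: a=0, p=0, q=1
  k=1: a=3, p=1, q=3
  k=2: a=2, p=2, q=7

2/7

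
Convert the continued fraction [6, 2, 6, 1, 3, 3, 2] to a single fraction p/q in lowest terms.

Fold from the inside: start with 2/1.
  3 + 1/2 = 7/2
  3 + 2/7 = 23/7
  1 + 7/23 = 30/23
  6 + 23/30 = 203/30
  2 + 30/203 = 436/203
  6 + 203/436 = 2819/436

2819/436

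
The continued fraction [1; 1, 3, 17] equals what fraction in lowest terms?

Using pₖ = aₖpₖ₋₁ + pₖ₋₂ and qₖ = aₖqₖ₋₁ + qₖ₋₂:
  k=0: a=1, p=1, q=1
  k=1: a=1, p=2, q=1
  k=2: a=3, p=7, q=4
  k=3: a=17, p=121, q=69

121/69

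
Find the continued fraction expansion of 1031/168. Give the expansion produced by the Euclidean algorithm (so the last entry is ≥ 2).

[6; 7, 3, 3, 2]

1031 = 6*168 + 23
168 = 7*23 + 7
23 = 3*7 + 2
7 = 3*2 + 1
2 = 2*1 + 0  (stop)
So 1031/168 = [6; 7, 3, 3, 2].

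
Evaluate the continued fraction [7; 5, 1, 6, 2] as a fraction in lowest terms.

Fold from the inside: start with 2/1.
  6 + 1/2 = 13/2
  1 + 2/13 = 15/13
  5 + 13/15 = 88/15
  7 + 15/88 = 631/88

631/88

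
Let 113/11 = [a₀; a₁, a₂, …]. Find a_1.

3

113 = 10·11 + 3   →  a_0 = 10
11 = 3·3 + 2   →  a_1 = 3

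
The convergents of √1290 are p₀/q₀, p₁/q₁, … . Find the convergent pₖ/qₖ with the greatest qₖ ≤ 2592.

√1290 = [35; 1, 10, 1, 70, …] (period length 4).
Convergents:
  p_0/q_0 = 35/1
  p_1/q_1 = 36/1
  p_2/q_2 = 395/11
  p_3/q_3 = 431/12
  p_4/q_4 = 30565/851
  p_5/q_5 = 30996/863
  p_6/q_6 = 340525/9481
q_5 = 863 ≤ 2592 < 9481 = q_6, so the answer is 30996/863.

30996/863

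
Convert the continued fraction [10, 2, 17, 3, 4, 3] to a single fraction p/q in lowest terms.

Using pₖ = aₖpₖ₋₁ + pₖ₋₂ and qₖ = aₖqₖ₋₁ + qₖ₋₂:
  k=0: a=10, p=10, q=1
  k=1: a=2, p=21, q=2
  k=2: a=17, p=367, q=35
  k=3: a=3, p=1122, q=107
  k=4: a=4, p=4855, q=463
  k=5: a=3, p=15687, q=1496

15687/1496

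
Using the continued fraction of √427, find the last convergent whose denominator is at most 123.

√427 = [20; 1, 1, 1, 40, …] (period length 4).
Convergents:
  p_0/q_0 = 20/1
  p_1/q_1 = 21/1
  p_2/q_2 = 41/2
  p_3/q_3 = 62/3
  p_4/q_4 = 2521/122
  p_5/q_5 = 2583/125
q_4 = 122 ≤ 123 < 125 = q_5, so the answer is 2521/122.

2521/122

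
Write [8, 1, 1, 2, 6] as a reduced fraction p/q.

Using pₖ = aₖpₖ₋₁ + pₖ₋₂ and qₖ = aₖqₖ₋₁ + qₖ₋₂:
  k=0: a=8, p=8, q=1
  k=1: a=1, p=9, q=1
  k=2: a=1, p=17, q=2
  k=3: a=2, p=43, q=5
  k=4: a=6, p=275, q=32

275/32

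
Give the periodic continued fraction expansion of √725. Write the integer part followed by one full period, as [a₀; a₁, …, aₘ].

a₀ = ⌊√725⌋ = 26.
With m₀=0, d₀=1 and mₖ₊₁ = dₖaₖ − mₖ, dₖ₊₁ = (n − mₖ₊₁²)/dₖ, aₖ₊₁ = ⌊(a₀+mₖ₊₁)/dₖ₊₁⌋:
  k=1: m=26, d=49, a=1
  k=2: m=23, d=4, a=12
  k=3: m=25, d=25, a=2
  k=4: m=25, d=4, a=12
  k=5: m=23, d=49, a=1
  k=6: m=26, d=1, a=52
d=1 and a=2a₀=52 at k=6, so the next step gives (m, d) = (26, 49) again — its k=1 value — and the period has length 6.

[26; 1, 12, 2, 12, 1, 52]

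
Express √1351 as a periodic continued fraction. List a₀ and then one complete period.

a₀ = ⌊√1351⌋ = 36.
With m₀=0, d₀=1 and mₖ₊₁ = dₖaₖ − mₖ, dₖ₊₁ = (n − mₖ₊₁²)/dₖ, aₖ₊₁ = ⌊(a₀+mₖ₊₁)/dₖ₊₁⌋:
  k=1: m=36, d=55, a=1
  k=2: m=19, d=18, a=3
  k=3: m=35, d=7, a=10
  k=4: m=35, d=18, a=3
  k=5: m=19, d=55, a=1
  k=6: m=36, d=1, a=72
d=1 and a=2a₀=72 at k=6, so the next step gives (m, d) = (36, 55) again — its k=1 value — and the period has length 6.

[36; 1, 3, 10, 3, 1, 72]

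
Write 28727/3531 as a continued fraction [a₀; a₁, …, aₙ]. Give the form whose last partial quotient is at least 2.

28727 = 8*3531 + 479
3531 = 7*479 + 178
479 = 2*178 + 123
178 = 1*123 + 55
123 = 2*55 + 13
55 = 4*13 + 3
13 = 4*3 + 1
3 = 3*1 + 0  (stop)
So 28727/3531 = [8; 7, 2, 1, 2, 4, 4, 3].

[8; 7, 2, 1, 2, 4, 4, 3]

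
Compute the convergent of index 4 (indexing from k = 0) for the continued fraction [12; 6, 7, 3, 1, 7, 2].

2165/178

Using pₖ = aₖpₖ₋₁ + pₖ₋₂, qₖ = aₖqₖ₋₁ + qₖ₋₂ (with p₋₁=1, p₋₂=0, q₋₁=0, q₋₂=1):
  k=0: a=12, p=12, q=1
  k=1: a=6, p=73, q=6
  k=2: a=7, p=523, q=43
  k=3: a=3, p=1642, q=135
  k=4: a=1, p=2165, q=178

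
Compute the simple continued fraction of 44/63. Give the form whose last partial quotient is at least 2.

44 = 0*63 + 44
63 = 1*44 + 19
44 = 2*19 + 6
19 = 3*6 + 1
6 = 6*1 + 0  (stop)
So 44/63 = [0; 1, 2, 3, 6].

[0; 1, 2, 3, 6]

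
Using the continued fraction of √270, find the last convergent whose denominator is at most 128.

√270 = [16; 2, 3, 6, 3, 2, 32, …] (period length 6).
Convergents:
  p_0/q_0 = 16/1
  p_1/q_1 = 33/2
  p_2/q_2 = 115/7
  p_3/q_3 = 723/44
  p_4/q_4 = 2284/139
q_3 = 44 ≤ 128 < 139 = q_4, so the answer is 723/44.

723/44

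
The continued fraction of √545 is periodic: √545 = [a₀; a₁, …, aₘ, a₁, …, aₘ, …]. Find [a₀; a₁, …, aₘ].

[23; 2, 1, 8, 1, 2, 46]

a₀ = ⌊√545⌋ = 23.
With m₀=0, d₀=1 and mₖ₊₁ = dₖaₖ − mₖ, dₖ₊₁ = (n − mₖ₊₁²)/dₖ, aₖ₊₁ = ⌊(a₀+mₖ₊₁)/dₖ₊₁⌋:
  k=1: m=23, d=16, a=2
  k=2: m=9, d=29, a=1
  k=3: m=20, d=5, a=8
  k=4: m=20, d=29, a=1
  k=5: m=9, d=16, a=2
  k=6: m=23, d=1, a=46
d=1 and a=2a₀=46 at k=6, so the next step gives (m, d) = (23, 16) again — its k=1 value — and the period has length 6.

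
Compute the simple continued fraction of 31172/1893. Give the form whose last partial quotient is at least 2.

31172 = 16*1893 + 884
1893 = 2*884 + 125
884 = 7*125 + 9
125 = 13*9 + 8
9 = 1*8 + 1
8 = 8*1 + 0  (stop)
So 31172/1893 = [16; 2, 7, 13, 1, 8].

[16; 2, 7, 13, 1, 8]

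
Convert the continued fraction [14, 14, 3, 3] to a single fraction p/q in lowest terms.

Using pₖ = aₖpₖ₋₁ + pₖ₋₂ and qₖ = aₖqₖ₋₁ + qₖ₋₂:
  k=0: a=14, p=14, q=1
  k=1: a=14, p=197, q=14
  k=2: a=3, p=605, q=43
  k=3: a=3, p=2012, q=143

2012/143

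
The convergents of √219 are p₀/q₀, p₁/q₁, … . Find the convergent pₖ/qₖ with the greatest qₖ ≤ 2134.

√219 = [14; 1, 3, 1, 28, …] (period length 4).
Convergents:
  p_0/q_0 = 14/1
  p_1/q_1 = 15/1
  p_2/q_2 = 59/4
  p_3/q_3 = 74/5
  p_4/q_4 = 2131/144
  p_5/q_5 = 2205/149
  p_6/q_6 = 8746/591
  p_7/q_7 = 10951/740
  p_8/q_8 = 315374/21311
q_7 = 740 ≤ 2134 < 21311 = q_8, so the answer is 10951/740.

10951/740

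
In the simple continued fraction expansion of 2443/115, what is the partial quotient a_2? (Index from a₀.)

2443 = 21·115 + 28   →  a_0 = 21
115 = 4·28 + 3   →  a_1 = 4
28 = 9·3 + 1   →  a_2 = 9

9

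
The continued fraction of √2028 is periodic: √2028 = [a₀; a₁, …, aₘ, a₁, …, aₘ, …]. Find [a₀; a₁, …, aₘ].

[45; 30, 90]

a₀ = ⌊√2028⌋ = 45.
With m₀=0, d₀=1 and mₖ₊₁ = dₖaₖ − mₖ, dₖ₊₁ = (n − mₖ₊₁²)/dₖ, aₖ₊₁ = ⌊(a₀+mₖ₊₁)/dₖ₊₁⌋:
  k=1: m=45, d=3, a=30
  k=2: m=45, d=1, a=90
d=1 and a=2a₀=90 at k=2, so the next step gives (m, d) = (45, 3) again — its k=1 value — and the period has length 2.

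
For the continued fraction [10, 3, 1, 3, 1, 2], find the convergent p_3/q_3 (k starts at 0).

Using pₖ = aₖpₖ₋₁ + pₖ₋₂, qₖ = aₖqₖ₋₁ + qₖ₋₂ (with p₋₁=1, p₋₂=0, q₋₁=0, q₋₂=1):
  k=0: a=10, p=10, q=1
  k=1: a=3, p=31, q=3
  k=2: a=1, p=41, q=4
  k=3: a=3, p=154, q=15

154/15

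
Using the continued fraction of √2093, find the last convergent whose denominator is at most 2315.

√2093 = [45; 1, 2, 1, 90, …] (period length 4).
Convergents:
  p_0/q_0 = 45/1
  p_1/q_1 = 46/1
  p_2/q_2 = 137/3
  p_3/q_3 = 183/4
  p_4/q_4 = 16607/363
  p_5/q_5 = 16790/367
  p_6/q_6 = 50187/1097
  p_7/q_7 = 66977/1464
  p_8/q_8 = 6078117/132857
q_7 = 1464 ≤ 2315 < 132857 = q_8, so the answer is 66977/1464.

66977/1464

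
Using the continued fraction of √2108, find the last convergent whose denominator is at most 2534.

√2108 = [45; 1, 10, 2, 22, 2, 10, 1, 90, …] (period length 8).
Convergents:
  p_0/q_0 = 45/1
  p_1/q_1 = 46/1
  p_2/q_2 = 505/11
  p_3/q_3 = 1056/23
  p_4/q_4 = 23737/517
  p_5/q_5 = 48530/1057
  p_6/q_6 = 509037/11087
q_5 = 1057 ≤ 2534 < 11087 = q_6, so the answer is 48530/1057.

48530/1057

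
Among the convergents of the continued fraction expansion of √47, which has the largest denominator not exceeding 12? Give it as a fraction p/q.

48/7

√47 = [6; 1, 5, 1, 12, …] (period length 4).
Convergents:
  p_0/q_0 = 6/1
  p_1/q_1 = 7/1
  p_2/q_2 = 41/6
  p_3/q_3 = 48/7
  p_4/q_4 = 617/90
q_3 = 7 ≤ 12 < 90 = q_4, so the answer is 48/7.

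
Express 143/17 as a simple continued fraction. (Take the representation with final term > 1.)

[8; 2, 2, 3]

143 = 8*17 + 7
17 = 2*7 + 3
7 = 2*3 + 1
3 = 3*1 + 0  (stop)
So 143/17 = [8; 2, 2, 3].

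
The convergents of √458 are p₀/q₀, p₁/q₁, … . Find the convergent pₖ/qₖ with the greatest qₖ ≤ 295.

√458 = [21; 2, 2, 42, …] (period length 3).
Convergents:
  p_0/q_0 = 21/1
  p_1/q_1 = 43/2
  p_2/q_2 = 107/5
  p_3/q_3 = 4537/212
  p_4/q_4 = 9181/429
q_3 = 212 ≤ 295 < 429 = q_4, so the answer is 4537/212.

4537/212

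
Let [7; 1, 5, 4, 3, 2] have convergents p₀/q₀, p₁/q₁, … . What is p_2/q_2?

47/6

Using pₖ = aₖpₖ₋₁ + pₖ₋₂, qₖ = aₖqₖ₋₁ + qₖ₋₂ (with p₋₁=1, p₋₂=0, q₋₁=0, q₋₂=1):
  k=0: a=7, p=7, q=1
  k=1: a=1, p=8, q=1
  k=2: a=5, p=47, q=6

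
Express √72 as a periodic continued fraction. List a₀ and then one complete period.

a₀ = ⌊√72⌋ = 8.
With m₀=0, d₀=1 and mₖ₊₁ = dₖaₖ − mₖ, dₖ₊₁ = (n − mₖ₊₁²)/dₖ, aₖ₊₁ = ⌊(a₀+mₖ₊₁)/dₖ₊₁⌋:
  k=1: m=8, d=8, a=2
  k=2: m=8, d=1, a=16
d=1 and a=2a₀=16 at k=2, so the next step gives (m, d) = (8, 8) again — its k=1 value — and the period has length 2.

[8; 2, 16]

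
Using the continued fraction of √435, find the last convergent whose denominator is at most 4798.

√435 = [20; 1, 5, 1, 40, …] (period length 4).
Convergents:
  p_0/q_0 = 20/1
  p_1/q_1 = 21/1
  p_2/q_2 = 125/6
  p_3/q_3 = 146/7
  p_4/q_4 = 5965/286
  p_5/q_5 = 6111/293
  p_6/q_6 = 36520/1751
  p_7/q_7 = 42631/2044
  p_8/q_8 = 1741760/83511
q_7 = 2044 ≤ 4798 < 83511 = q_8, so the answer is 42631/2044.

42631/2044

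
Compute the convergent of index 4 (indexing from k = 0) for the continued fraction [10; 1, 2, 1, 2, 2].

Using pₖ = aₖpₖ₋₁ + pₖ₋₂, qₖ = aₖqₖ₋₁ + qₖ₋₂ (with p₋₁=1, p₋₂=0, q₋₁=0, q₋₂=1):
  k=0: a=10, p=10, q=1
  k=1: a=1, p=11, q=1
  k=2: a=2, p=32, q=3
  k=3: a=1, p=43, q=4
  k=4: a=2, p=118, q=11

118/11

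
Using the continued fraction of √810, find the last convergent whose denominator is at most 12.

313/11

√810 = [28; 2, 5, 1, 4, 1, 5, 2, 56, …] (period length 8).
Convergents:
  p_0/q_0 = 28/1
  p_1/q_1 = 57/2
  p_2/q_2 = 313/11
  p_3/q_3 = 370/13
q_2 = 11 ≤ 12 < 13 = q_3, so the answer is 313/11.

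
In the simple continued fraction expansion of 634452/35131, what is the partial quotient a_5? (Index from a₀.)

634452 = 18·35131 + 2094   →  a_0 = 18
35131 = 16·2094 + 1627   →  a_1 = 16
2094 = 1·1627 + 467   →  a_2 = 1
1627 = 3·467 + 226   →  a_3 = 3
467 = 2·226 + 15   →  a_4 = 2
226 = 15·15 + 1   →  a_5 = 15

15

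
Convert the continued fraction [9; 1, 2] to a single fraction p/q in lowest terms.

Using pₖ = aₖpₖ₋₁ + pₖ₋₂ and qₖ = aₖqₖ₋₁ + qₖ₋₂:
  k=0: a=9, p=9, q=1
  k=1: a=1, p=10, q=1
  k=2: a=2, p=29, q=3

29/3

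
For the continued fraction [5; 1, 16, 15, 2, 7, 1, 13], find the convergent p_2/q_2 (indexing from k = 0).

101/17

Using pₖ = aₖpₖ₋₁ + pₖ₋₂, qₖ = aₖqₖ₋₁ + qₖ₋₂ (with p₋₁=1, p₋₂=0, q₋₁=0, q₋₂=1):
  k=0: a=5, p=5, q=1
  k=1: a=1, p=6, q=1
  k=2: a=16, p=101, q=17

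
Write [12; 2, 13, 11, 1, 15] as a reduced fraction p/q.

Using pₖ = aₖpₖ₋₁ + pₖ₋₂ and qₖ = aₖqₖ₋₁ + qₖ₋₂:
  k=0: a=12, p=12, q=1
  k=1: a=2, p=25, q=2
  k=2: a=13, p=337, q=27
  k=3: a=11, p=3732, q=299
  k=4: a=1, p=4069, q=326
  k=5: a=15, p=64767, q=5189

64767/5189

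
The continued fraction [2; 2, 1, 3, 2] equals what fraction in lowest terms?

59/25

Fold from the inside: start with 2/1.
  3 + 1/2 = 7/2
  1 + 2/7 = 9/7
  2 + 7/9 = 25/9
  2 + 9/25 = 59/25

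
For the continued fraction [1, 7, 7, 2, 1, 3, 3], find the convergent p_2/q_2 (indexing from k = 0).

Using pₖ = aₖpₖ₋₁ + pₖ₋₂, qₖ = aₖqₖ₋₁ + qₖ₋₂ (with p₋₁=1, p₋₂=0, q₋₁=0, q₋₂=1):
  k=0: a=1, p=1, q=1
  k=1: a=7, p=8, q=7
  k=2: a=7, p=57, q=50

57/50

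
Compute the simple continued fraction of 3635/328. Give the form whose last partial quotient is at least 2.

3635 = 11·328 + 27
328 = 12·27 + 4
27 = 6·4 + 3
4 = 1·3 + 1
3 = 3·1 + 0  (stop)
So 3635/328 = [11; 12, 6, 1, 3].

[11; 12, 6, 1, 3]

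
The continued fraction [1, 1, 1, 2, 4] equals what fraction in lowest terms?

35/22

Fold from the inside: start with 4/1.
  2 + 1/4 = 9/4
  1 + 4/9 = 13/9
  1 + 9/13 = 22/13
  1 + 13/22 = 35/22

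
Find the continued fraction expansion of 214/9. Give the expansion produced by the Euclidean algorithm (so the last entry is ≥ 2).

[23; 1, 3, 2]

214 = 23×9 + 7
9 = 1×7 + 2
7 = 3×2 + 1
2 = 2×1 + 0  (stop)
So 214/9 = [23; 1, 3, 2].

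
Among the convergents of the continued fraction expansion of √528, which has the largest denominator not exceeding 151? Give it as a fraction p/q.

1057/46

√528 = [22; 1, 44, …] (period length 2).
Convergents:
  p_0/q_0 = 22/1
  p_1/q_1 = 23/1
  p_2/q_2 = 1034/45
  p_3/q_3 = 1057/46
  p_4/q_4 = 47542/2069
q_3 = 46 ≤ 151 < 2069 = q_4, so the answer is 1057/46.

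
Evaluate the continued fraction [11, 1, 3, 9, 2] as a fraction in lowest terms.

Fold from the inside: start with 2/1.
  9 + 1/2 = 19/2
  3 + 2/19 = 59/19
  1 + 19/59 = 78/59
  11 + 59/78 = 917/78

917/78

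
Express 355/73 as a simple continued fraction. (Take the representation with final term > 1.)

[4; 1, 6, 3, 3]

355 = 4×73 + 63
73 = 1×63 + 10
63 = 6×10 + 3
10 = 3×3 + 1
3 = 3×1 + 0  (stop)
So 355/73 = [4; 1, 6, 3, 3].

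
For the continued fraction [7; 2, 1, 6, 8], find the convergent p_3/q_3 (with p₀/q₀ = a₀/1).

Using pₖ = aₖpₖ₋₁ + pₖ₋₂, qₖ = aₖqₖ₋₁ + qₖ₋₂ (with p₋₁=1, p₋₂=0, q₋₁=0, q₋₂=1):
  k=0: a=7, p=7, q=1
  k=1: a=2, p=15, q=2
  k=2: a=1, p=22, q=3
  k=3: a=6, p=147, q=20

147/20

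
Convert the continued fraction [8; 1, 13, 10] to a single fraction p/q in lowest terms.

1259/141

Fold from the inside: start with 10/1.
  13 + 1/10 = 131/10
  1 + 10/131 = 141/131
  8 + 131/141 = 1259/141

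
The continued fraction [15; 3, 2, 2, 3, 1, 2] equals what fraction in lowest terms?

3181/208

Using pₖ = aₖpₖ₋₁ + pₖ₋₂ and qₖ = aₖqₖ₋₁ + qₖ₋₂:
  k=0: a=15, p=15, q=1
  k=1: a=3, p=46, q=3
  k=2: a=2, p=107, q=7
  k=3: a=2, p=260, q=17
  k=4: a=3, p=887, q=58
  k=5: a=1, p=1147, q=75
  k=6: a=2, p=3181, q=208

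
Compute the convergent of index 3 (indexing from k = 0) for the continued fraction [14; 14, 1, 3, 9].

Using pₖ = aₖpₖ₋₁ + pₖ₋₂, qₖ = aₖqₖ₋₁ + qₖ₋₂ (with p₋₁=1, p₋₂=0, q₋₁=0, q₋₂=1):
  k=0: a=14, p=14, q=1
  k=1: a=14, p=197, q=14
  k=2: a=1, p=211, q=15
  k=3: a=3, p=830, q=59

830/59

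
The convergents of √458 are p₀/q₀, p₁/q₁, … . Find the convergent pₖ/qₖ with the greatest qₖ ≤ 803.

9181/429

√458 = [21; 2, 2, 42, …] (period length 3).
Convergents:
  p_0/q_0 = 21/1
  p_1/q_1 = 43/2
  p_2/q_2 = 107/5
  p_3/q_3 = 4537/212
  p_4/q_4 = 9181/429
  p_5/q_5 = 22899/1070
q_4 = 429 ≤ 803 < 1070 = q_5, so the answer is 9181/429.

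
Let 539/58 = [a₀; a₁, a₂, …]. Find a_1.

3

539 = 9·58 + 17   →  a_0 = 9
58 = 3·17 + 7   →  a_1 = 3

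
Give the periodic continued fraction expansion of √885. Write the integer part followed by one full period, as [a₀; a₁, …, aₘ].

a₀ = ⌊√885⌋ = 29.

[29; 1, 2, 1, 58]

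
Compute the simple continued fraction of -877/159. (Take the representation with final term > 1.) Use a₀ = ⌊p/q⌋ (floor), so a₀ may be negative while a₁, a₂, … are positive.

[-6; 2, 15, 2, 2]

-877 = -6*159 + 77
159 = 2*77 + 5
77 = 15*5 + 2
5 = 2*2 + 1
2 = 2*1 + 0  (stop)
So -877/159 = [-6; 2, 15, 2, 2].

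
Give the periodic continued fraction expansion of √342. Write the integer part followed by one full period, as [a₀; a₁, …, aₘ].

a₀ = ⌊√342⌋ = 18.
With m₀=0, d₀=1 and mₖ₊₁ = dₖaₖ − mₖ, dₖ₊₁ = (n − mₖ₊₁²)/dₖ, aₖ₊₁ = ⌊(a₀+mₖ₊₁)/dₖ₊₁⌋:
  k=1: m=18, d=18, a=2
  k=2: m=18, d=1, a=36
d=1 and a=2a₀=36 at k=2, so the next step gives (m, d) = (18, 18) again — its k=1 value — and the period has length 2.

[18; 2, 36]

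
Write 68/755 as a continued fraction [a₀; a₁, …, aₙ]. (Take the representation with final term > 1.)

[0; 11, 9, 1, 2, 2]

68 = 0*755 + 68
755 = 11*68 + 7
68 = 9*7 + 5
7 = 1*5 + 2
5 = 2*2 + 1
2 = 2*1 + 0  (stop)
So 68/755 = [0; 11, 9, 1, 2, 2].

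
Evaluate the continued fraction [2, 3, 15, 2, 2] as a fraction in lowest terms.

Using pₖ = aₖpₖ₋₁ + pₖ₋₂ and qₖ = aₖqₖ₋₁ + qₖ₋₂:
  k=0: a=2, p=2, q=1
  k=1: a=3, p=7, q=3
  k=2: a=15, p=107, q=46
  k=3: a=2, p=221, q=95
  k=4: a=2, p=549, q=236

549/236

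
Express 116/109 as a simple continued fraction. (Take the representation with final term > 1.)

[1; 15, 1, 1, 3]

116 = 1×109 + 7
109 = 15×7 + 4
7 = 1×4 + 3
4 = 1×3 + 1
3 = 3×1 + 0  (stop)
So 116/109 = [1; 15, 1, 1, 3].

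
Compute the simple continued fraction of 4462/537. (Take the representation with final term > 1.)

[8; 3, 4, 3, 1, 9]

4462 = 8*537 + 166
537 = 3*166 + 39
166 = 4*39 + 10
39 = 3*10 + 9
10 = 1*9 + 1
9 = 9*1 + 0  (stop)
So 4462/537 = [8; 3, 4, 3, 1, 9].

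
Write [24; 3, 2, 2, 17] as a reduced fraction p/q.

Fold from the inside: start with 17/1.
  2 + 1/17 = 35/17
  2 + 17/35 = 87/35
  3 + 35/87 = 296/87
  24 + 87/296 = 7191/296

7191/296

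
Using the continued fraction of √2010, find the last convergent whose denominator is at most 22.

√2010 = [44; 1, 4, 1, 88, …] (period length 4).
Convergents:
  p_0/q_0 = 44/1
  p_1/q_1 = 45/1
  p_2/q_2 = 224/5
  p_3/q_3 = 269/6
  p_4/q_4 = 23896/533
q_3 = 6 ≤ 22 < 533 = q_4, so the answer is 269/6.

269/6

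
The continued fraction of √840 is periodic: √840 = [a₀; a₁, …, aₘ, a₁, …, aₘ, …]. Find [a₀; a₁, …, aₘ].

[28; 1, 56]

a₀ = ⌊√840⌋ = 28.
With m₀=0, d₀=1 and mₖ₊₁ = dₖaₖ − mₖ, dₖ₊₁ = (n − mₖ₊₁²)/dₖ, aₖ₊₁ = ⌊(a₀+mₖ₊₁)/dₖ₊₁⌋:
  k=1: m=28, d=56, a=1
  k=2: m=28, d=1, a=56
d=1 and a=2a₀=56 at k=2, so the next step gives (m, d) = (28, 56) again — its k=1 value — and the period has length 2.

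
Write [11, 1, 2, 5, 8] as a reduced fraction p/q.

1531/131

Fold from the inside: start with 8/1.
  5 + 1/8 = 41/8
  2 + 8/41 = 90/41
  1 + 41/90 = 131/90
  11 + 90/131 = 1531/131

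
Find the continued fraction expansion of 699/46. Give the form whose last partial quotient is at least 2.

[15; 5, 9]

699 = 15·46 + 9
46 = 5·9 + 1
9 = 9·1 + 0  (stop)
So 699/46 = [15; 5, 9].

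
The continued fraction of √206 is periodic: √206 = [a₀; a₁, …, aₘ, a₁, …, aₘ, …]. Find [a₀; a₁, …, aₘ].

[14; 2, 1, 5, 14, 5, 1, 2, 28]

a₀ = ⌊√206⌋ = 14.
With m₀=0, d₀=1 and mₖ₊₁ = dₖaₖ − mₖ, dₖ₊₁ = (n − mₖ₊₁²)/dₖ, aₖ₊₁ = ⌊(a₀+mₖ₊₁)/dₖ₊₁⌋:
  k=1: m=14, d=10, a=2
  k=2: m=6, d=17, a=1
  k=3: m=11, d=5, a=5
  k=4: m=14, d=2, a=14
  k=5: m=14, d=5, a=5
  k=6: m=11, d=17, a=1
  k=7: m=6, d=10, a=2
  k=8: m=14, d=1, a=28
d=1 and a=2a₀=28 at k=8, so the next step gives (m, d) = (14, 10) again — its k=1 value — and the period has length 8.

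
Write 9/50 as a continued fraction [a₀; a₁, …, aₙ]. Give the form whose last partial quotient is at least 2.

9 = 0×50 + 9
50 = 5×9 + 5
9 = 1×5 + 4
5 = 1×4 + 1
4 = 4×1 + 0  (stop)
So 9/50 = [0; 5, 1, 1, 4].

[0; 5, 1, 1, 4]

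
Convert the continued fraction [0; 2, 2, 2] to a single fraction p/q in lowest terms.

5/12

Using pₖ = aₖpₖ₋₁ + pₖ₋₂ and qₖ = aₖqₖ₋₁ + qₖ₋₂:
  k=0: a=0, p=0, q=1
  k=1: a=2, p=1, q=2
  k=2: a=2, p=2, q=5
  k=3: a=2, p=5, q=12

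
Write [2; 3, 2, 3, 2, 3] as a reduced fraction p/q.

433/189

Fold from the inside: start with 3/1.
  2 + 1/3 = 7/3
  3 + 3/7 = 24/7
  2 + 7/24 = 55/24
  3 + 24/55 = 189/55
  2 + 55/189 = 433/189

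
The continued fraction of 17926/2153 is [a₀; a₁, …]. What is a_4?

17926 = 8·2153 + 702   →  a_0 = 8
2153 = 3·702 + 47   →  a_1 = 3
702 = 14·47 + 44   →  a_2 = 14
47 = 1·44 + 3   →  a_3 = 1
44 = 14·3 + 2   →  a_4 = 14

14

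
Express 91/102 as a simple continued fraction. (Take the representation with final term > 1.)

91 = 0*102 + 91
102 = 1*91 + 11
91 = 8*11 + 3
11 = 3*3 + 2
3 = 1*2 + 1
2 = 2*1 + 0  (stop)
So 91/102 = [0; 1, 8, 3, 1, 2].

[0; 1, 8, 3, 1, 2]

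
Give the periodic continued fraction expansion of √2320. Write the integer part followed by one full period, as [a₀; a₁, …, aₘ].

a₀ = ⌊√2320⌋ = 48.
With m₀=0, d₀=1 and mₖ₊₁ = dₖaₖ − mₖ, dₖ₊₁ = (n − mₖ₊₁²)/dₖ, aₖ₊₁ = ⌊(a₀+mₖ₊₁)/dₖ₊₁⌋:
  k=1: m=48, d=16, a=6
  k=2: m=48, d=1, a=96
d=1 and a=2a₀=96 at k=2, so the next step gives (m, d) = (48, 16) again — its k=1 value — and the period has length 2.

[48; 6, 96]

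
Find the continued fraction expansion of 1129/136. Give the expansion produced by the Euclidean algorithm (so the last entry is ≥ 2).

[8; 3, 3, 6, 2]

1129 = 8×136 + 41
136 = 3×41 + 13
41 = 3×13 + 2
13 = 6×2 + 1
2 = 2×1 + 0  (stop)
So 1129/136 = [8; 3, 3, 6, 2].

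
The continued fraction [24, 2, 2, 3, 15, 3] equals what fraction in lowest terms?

Fold from the inside: start with 3/1.
  15 + 1/3 = 46/3
  3 + 3/46 = 141/46
  2 + 46/141 = 328/141
  2 + 141/328 = 797/328
  24 + 328/797 = 19456/797

19456/797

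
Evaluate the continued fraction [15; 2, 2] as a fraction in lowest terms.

Fold from the inside: start with 2/1.
  2 + 1/2 = 5/2
  15 + 2/5 = 77/5

77/5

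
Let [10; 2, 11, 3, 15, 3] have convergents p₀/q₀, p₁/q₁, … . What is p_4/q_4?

Using pₖ = aₖpₖ₋₁ + pₖ₋₂, qₖ = aₖqₖ₋₁ + qₖ₋₂ (with p₋₁=1, p₋₂=0, q₋₁=0, q₋₂=1):
  k=0: a=10, p=10, q=1
  k=1: a=2, p=21, q=2
  k=2: a=11, p=241, q=23
  k=3: a=3, p=744, q=71
  k=4: a=15, p=11401, q=1088

11401/1088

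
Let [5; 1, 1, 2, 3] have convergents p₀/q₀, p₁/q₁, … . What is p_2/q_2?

Using pₖ = aₖpₖ₋₁ + pₖ₋₂, qₖ = aₖqₖ₋₁ + qₖ₋₂ (with p₋₁=1, p₋₂=0, q₋₁=0, q₋₂=1):
  k=0: a=5, p=5, q=1
  k=1: a=1, p=6, q=1
  k=2: a=1, p=11, q=2

11/2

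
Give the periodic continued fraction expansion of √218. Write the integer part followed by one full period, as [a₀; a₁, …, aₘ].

[14; 1, 3, 3, 1, 28]

a₀ = ⌊√218⌋ = 14.
With m₀=0, d₀=1 and mₖ₊₁ = dₖaₖ − mₖ, dₖ₊₁ = (n − mₖ₊₁²)/dₖ, aₖ₊₁ = ⌊(a₀+mₖ₊₁)/dₖ₊₁⌋:
  k=1: m=14, d=22, a=1
  k=2: m=8, d=7, a=3
  k=3: m=13, d=7, a=3
  k=4: m=8, d=22, a=1
  k=5: m=14, d=1, a=28
d=1 and a=2a₀=28 at k=5, so the next step gives (m, d) = (14, 22) again — its k=1 value — and the period has length 5.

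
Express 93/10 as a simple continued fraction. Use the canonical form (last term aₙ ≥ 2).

93 = 9·10 + 3
10 = 3·3 + 1
3 = 3·1 + 0  (stop)
So 93/10 = [9; 3, 3].

[9; 3, 3]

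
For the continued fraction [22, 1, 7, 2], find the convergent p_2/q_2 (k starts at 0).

183/8

Using pₖ = aₖpₖ₋₁ + pₖ₋₂, qₖ = aₖqₖ₋₁ + qₖ₋₂ (with p₋₁=1, p₋₂=0, q₋₁=0, q₋₂=1):
  k=0: a=22, p=22, q=1
  k=1: a=1, p=23, q=1
  k=2: a=7, p=183, q=8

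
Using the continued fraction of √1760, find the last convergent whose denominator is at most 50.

881/21

√1760 = [41; 1, 19, 1, 82, …] (period length 4).
Convergents:
  p_0/q_0 = 41/1
  p_1/q_1 = 42/1
  p_2/q_2 = 839/20
  p_3/q_3 = 881/21
  p_4/q_4 = 73081/1742
q_3 = 21 ≤ 50 < 1742 = q_4, so the answer is 881/21.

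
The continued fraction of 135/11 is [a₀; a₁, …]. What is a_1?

3

135 = 12·11 + 3   →  a_0 = 12
11 = 3·3 + 2   →  a_1 = 3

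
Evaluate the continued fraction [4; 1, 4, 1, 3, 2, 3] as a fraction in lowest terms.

Fold from the inside: start with 3/1.
  2 + 1/3 = 7/3
  3 + 3/7 = 24/7
  1 + 7/24 = 31/24
  4 + 24/31 = 148/31
  1 + 31/148 = 179/148
  4 + 148/179 = 864/179

864/179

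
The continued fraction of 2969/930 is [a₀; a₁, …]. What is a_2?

2969 = 3·930 + 179   →  a_0 = 3
930 = 5·179 + 35   →  a_1 = 5
179 = 5·35 + 4   →  a_2 = 5

5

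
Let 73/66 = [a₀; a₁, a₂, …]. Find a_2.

73 = 1·66 + 7   →  a_0 = 1
66 = 9·7 + 3   →  a_1 = 9
7 = 2·3 + 1   →  a_2 = 2

2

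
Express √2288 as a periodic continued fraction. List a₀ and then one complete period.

a₀ = ⌊√2288⌋ = 47.

[47; 1, 4, 1, 94]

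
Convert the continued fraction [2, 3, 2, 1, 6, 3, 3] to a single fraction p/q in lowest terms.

1609/700

Using pₖ = aₖpₖ₋₁ + pₖ₋₂ and qₖ = aₖqₖ₋₁ + qₖ₋₂:
  k=0: a=2, p=2, q=1
  k=1: a=3, p=7, q=3
  k=2: a=2, p=16, q=7
  k=3: a=1, p=23, q=10
  k=4: a=6, p=154, q=67
  k=5: a=3, p=485, q=211
  k=6: a=3, p=1609, q=700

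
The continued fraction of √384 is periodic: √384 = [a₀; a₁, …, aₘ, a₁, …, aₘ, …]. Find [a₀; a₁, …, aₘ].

[19; 1, 1, 2, 9, 2, 1, 1, 38]

a₀ = ⌊√384⌋ = 19.
With m₀=0, d₀=1 and mₖ₊₁ = dₖaₖ − mₖ, dₖ₊₁ = (n − mₖ₊₁²)/dₖ, aₖ₊₁ = ⌊(a₀+mₖ₊₁)/dₖ₊₁⌋:
  k=1: m=19, d=23, a=1
  k=2: m=4, d=16, a=1
  k=3: m=12, d=15, a=2
  k=4: m=18, d=4, a=9
  k=5: m=18, d=15, a=2
  k=6: m=12, d=16, a=1
  k=7: m=4, d=23, a=1
  k=8: m=19, d=1, a=38
d=1 and a=2a₀=38 at k=8, so the next step gives (m, d) = (19, 23) again — its k=1 value — and the period has length 8.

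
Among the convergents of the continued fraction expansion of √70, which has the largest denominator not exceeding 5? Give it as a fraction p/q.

25/3

√70 = [8; 2, 1, 2, 1, 2, 16, …] (period length 6).
Convergents:
  p_0/q_0 = 8/1
  p_1/q_1 = 17/2
  p_2/q_2 = 25/3
  p_3/q_3 = 67/8
q_2 = 3 ≤ 5 < 8 = q_3, so the answer is 25/3.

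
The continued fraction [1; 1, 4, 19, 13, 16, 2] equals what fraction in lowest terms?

74860/41541

Using pₖ = aₖpₖ₋₁ + pₖ₋₂ and qₖ = aₖqₖ₋₁ + qₖ₋₂:
  k=0: a=1, p=1, q=1
  k=1: a=1, p=2, q=1
  k=2: a=4, p=9, q=5
  k=3: a=19, p=173, q=96
  k=4: a=13, p=2258, q=1253
  k=5: a=16, p=36301, q=20144
  k=6: a=2, p=74860, q=41541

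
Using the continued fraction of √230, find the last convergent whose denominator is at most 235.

√230 = [15; 6, 30, …] (period length 2).
Convergents:
  p_0/q_0 = 15/1
  p_1/q_1 = 91/6
  p_2/q_2 = 2745/181
  p_3/q_3 = 16561/1092
q_2 = 181 ≤ 235 < 1092 = q_3, so the answer is 2745/181.

2745/181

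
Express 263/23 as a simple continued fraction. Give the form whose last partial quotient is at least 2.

263 = 11*23 + 10
23 = 2*10 + 3
10 = 3*3 + 1
3 = 3*1 + 0  (stop)
So 263/23 = [11; 2, 3, 3].

[11; 2, 3, 3]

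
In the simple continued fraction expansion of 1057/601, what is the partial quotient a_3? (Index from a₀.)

1057 = 1·601 + 456   →  a_0 = 1
601 = 1·456 + 145   →  a_1 = 1
456 = 3·145 + 21   →  a_2 = 3
145 = 6·21 + 19   →  a_3 = 6

6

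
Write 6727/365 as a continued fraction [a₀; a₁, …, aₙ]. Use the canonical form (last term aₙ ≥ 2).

6727 = 18×365 + 157
365 = 2×157 + 51
157 = 3×51 + 4
51 = 12×4 + 3
4 = 1×3 + 1
3 = 3×1 + 0  (stop)
So 6727/365 = [18; 2, 3, 12, 1, 3].

[18; 2, 3, 12, 1, 3]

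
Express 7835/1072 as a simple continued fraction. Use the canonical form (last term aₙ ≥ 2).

7835 = 7*1072 + 331
1072 = 3*331 + 79
331 = 4*79 + 15
79 = 5*15 + 4
15 = 3*4 + 3
4 = 1*3 + 1
3 = 3*1 + 0  (stop)
So 7835/1072 = [7; 3, 4, 5, 3, 1, 3].

[7; 3, 4, 5, 3, 1, 3]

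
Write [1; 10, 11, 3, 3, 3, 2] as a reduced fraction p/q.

Fold from the inside: start with 2/1.
  3 + 1/2 = 7/2
  3 + 2/7 = 23/7
  3 + 7/23 = 76/23
  11 + 23/76 = 859/76
  10 + 76/859 = 8666/859
  1 + 859/8666 = 9525/8666

9525/8666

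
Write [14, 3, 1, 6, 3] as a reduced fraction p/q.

Using pₖ = aₖpₖ₋₁ + pₖ₋₂ and qₖ = aₖqₖ₋₁ + qₖ₋₂:
  k=0: a=14, p=14, q=1
  k=1: a=3, p=43, q=3
  k=2: a=1, p=57, q=4
  k=3: a=6, p=385, q=27
  k=4: a=3, p=1212, q=85

1212/85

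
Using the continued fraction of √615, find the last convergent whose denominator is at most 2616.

√615 = [24; 1, 3, 1, 48, …] (period length 4).
Convergents:
  p_0/q_0 = 24/1
  p_1/q_1 = 25/1
  p_2/q_2 = 99/4
  p_3/q_3 = 124/5
  p_4/q_4 = 6051/244
  p_5/q_5 = 6175/249
  p_6/q_6 = 24576/991
  p_7/q_7 = 30751/1240
  p_8/q_8 = 1500624/60511
q_7 = 1240 ≤ 2616 < 60511 = q_8, so the answer is 30751/1240.

30751/1240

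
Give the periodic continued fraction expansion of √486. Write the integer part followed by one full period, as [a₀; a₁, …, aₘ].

a₀ = ⌊√486⌋ = 22.

[22; 22, 44]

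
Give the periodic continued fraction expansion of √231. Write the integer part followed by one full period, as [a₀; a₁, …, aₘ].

a₀ = ⌊√231⌋ = 15.
With m₀=0, d₀=1 and mₖ₊₁ = dₖaₖ − mₖ, dₖ₊₁ = (n − mₖ₊₁²)/dₖ, aₖ₊₁ = ⌊(a₀+mₖ₊₁)/dₖ₊₁⌋:
  k=1: m=15, d=6, a=5
  k=2: m=15, d=1, a=30
d=1 and a=2a₀=30 at k=2, so the next step gives (m, d) = (15, 6) again — its k=1 value — and the period has length 2.

[15; 5, 30]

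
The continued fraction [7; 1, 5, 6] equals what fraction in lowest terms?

Fold from the inside: start with 6/1.
  5 + 1/6 = 31/6
  1 + 6/31 = 37/31
  7 + 31/37 = 290/37

290/37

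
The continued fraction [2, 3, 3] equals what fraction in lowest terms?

Using pₖ = aₖpₖ₋₁ + pₖ₋₂ and qₖ = aₖqₖ₋₁ + qₖ₋₂:
  k=0: a=2, p=2, q=1
  k=1: a=3, p=7, q=3
  k=2: a=3, p=23, q=10

23/10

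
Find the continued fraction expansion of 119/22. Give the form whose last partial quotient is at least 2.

119 = 5×22 + 9
22 = 2×9 + 4
9 = 2×4 + 1
4 = 4×1 + 0  (stop)
So 119/22 = [5; 2, 2, 4].

[5; 2, 2, 4]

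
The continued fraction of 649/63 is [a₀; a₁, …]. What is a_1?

649 = 10·63 + 19   →  a_0 = 10
63 = 3·19 + 6   →  a_1 = 3

3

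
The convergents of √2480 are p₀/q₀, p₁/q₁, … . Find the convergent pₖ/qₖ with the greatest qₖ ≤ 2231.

√2480 = [49; 1, 3, 1, 98, …] (period length 4).
Convergents:
  p_0/q_0 = 49/1
  p_1/q_1 = 50/1
  p_2/q_2 = 199/4
  p_3/q_3 = 249/5
  p_4/q_4 = 24601/494
  p_5/q_5 = 24850/499
  p_6/q_6 = 99151/1991
  p_7/q_7 = 124001/2490
q_6 = 1991 ≤ 2231 < 2490 = q_7, so the answer is 99151/1991.

99151/1991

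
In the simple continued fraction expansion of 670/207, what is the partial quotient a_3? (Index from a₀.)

670 = 3·207 + 49   →  a_0 = 3
207 = 4·49 + 11   →  a_1 = 4
49 = 4·11 + 5   →  a_2 = 4
11 = 2·5 + 1   →  a_3 = 2

2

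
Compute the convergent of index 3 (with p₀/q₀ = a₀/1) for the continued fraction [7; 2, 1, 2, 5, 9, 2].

59/8

Using pₖ = aₖpₖ₋₁ + pₖ₋₂, qₖ = aₖqₖ₋₁ + qₖ₋₂ (with p₋₁=1, p₋₂=0, q₋₁=0, q₋₂=1):
  k=0: a=7, p=7, q=1
  k=1: a=2, p=15, q=2
  k=2: a=1, p=22, q=3
  k=3: a=2, p=59, q=8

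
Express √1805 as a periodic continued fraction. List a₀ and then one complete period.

a₀ = ⌊√1805⌋ = 42.
With m₀=0, d₀=1 and mₖ₊₁ = dₖaₖ − mₖ, dₖ₊₁ = (n − mₖ₊₁²)/dₖ, aₖ₊₁ = ⌊(a₀+mₖ₊₁)/dₖ₊₁⌋:
  k=1: m=42, d=41, a=2
  k=2: m=40, d=5, a=16
  k=3: m=40, d=41, a=2
  k=4: m=42, d=1, a=84
d=1 and a=2a₀=84 at k=4, so the next step gives (m, d) = (42, 41) again — its k=1 value — and the period has length 4.

[42; 2, 16, 2, 84]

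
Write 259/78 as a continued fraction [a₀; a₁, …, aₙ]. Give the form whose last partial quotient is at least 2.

259 = 3×78 + 25
78 = 3×25 + 3
25 = 8×3 + 1
3 = 3×1 + 0  (stop)
So 259/78 = [3; 3, 8, 3].

[3; 3, 8, 3]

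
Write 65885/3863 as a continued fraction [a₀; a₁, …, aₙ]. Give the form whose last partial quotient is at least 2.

65885 = 17×3863 + 214
3863 = 18×214 + 11
214 = 19×11 + 5
11 = 2×5 + 1
5 = 5×1 + 0  (stop)
So 65885/3863 = [17; 18, 19, 2, 5].

[17; 18, 19, 2, 5]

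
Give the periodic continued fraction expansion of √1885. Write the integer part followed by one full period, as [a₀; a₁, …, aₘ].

[43; 2, 2, 2, 86]

a₀ = ⌊√1885⌋ = 43.
With m₀=0, d₀=1 and mₖ₊₁ = dₖaₖ − mₖ, dₖ₊₁ = (n − mₖ₊₁²)/dₖ, aₖ₊₁ = ⌊(a₀+mₖ₊₁)/dₖ₊₁⌋:
  k=1: m=43, d=36, a=2
  k=2: m=29, d=29, a=2
  k=3: m=29, d=36, a=2
  k=4: m=43, d=1, a=86
d=1 and a=2a₀=86 at k=4, so the next step gives (m, d) = (43, 36) again — its k=1 value — and the period has length 4.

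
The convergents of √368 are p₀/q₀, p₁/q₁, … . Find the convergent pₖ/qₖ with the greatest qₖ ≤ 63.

1151/60

√368 = [19; 5, 2, 5, 38, …] (period length 4).
Convergents:
  p_0/q_0 = 19/1
  p_1/q_1 = 96/5
  p_2/q_2 = 211/11
  p_3/q_3 = 1151/60
  p_4/q_4 = 43949/2291
q_3 = 60 ≤ 63 < 2291 = q_4, so the answer is 1151/60.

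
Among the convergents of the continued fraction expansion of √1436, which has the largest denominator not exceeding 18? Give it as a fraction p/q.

341/9

√1436 = [37; 1, 8, 2, 18, 2, 8, 1, 74, …] (period length 8).
Convergents:
  p_0/q_0 = 37/1
  p_1/q_1 = 38/1
  p_2/q_2 = 341/9
  p_3/q_3 = 720/19
q_2 = 9 ≤ 18 < 19 = q_3, so the answer is 341/9.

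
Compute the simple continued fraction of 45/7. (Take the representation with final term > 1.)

45 = 6*7 + 3
7 = 2*3 + 1
3 = 3*1 + 0  (stop)
So 45/7 = [6; 2, 3].

[6; 2, 3]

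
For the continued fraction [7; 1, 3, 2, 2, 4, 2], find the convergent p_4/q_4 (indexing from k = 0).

171/22

Using pₖ = aₖpₖ₋₁ + pₖ₋₂, qₖ = aₖqₖ₋₁ + qₖ₋₂ (with p₋₁=1, p₋₂=0, q₋₁=0, q₋₂=1):
  k=0: a=7, p=7, q=1
  k=1: a=1, p=8, q=1
  k=2: a=3, p=31, q=4
  k=3: a=2, p=70, q=9
  k=4: a=2, p=171, q=22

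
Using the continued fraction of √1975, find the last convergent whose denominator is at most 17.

√1975 = [44; 2, 3, 1, 2, 1, 3, 2, 88, …] (period length 8).
Convergents:
  p_0/q_0 = 44/1
  p_1/q_1 = 89/2
  p_2/q_2 = 311/7
  p_3/q_3 = 400/9
  p_4/q_4 = 1111/25
q_3 = 9 ≤ 17 < 25 = q_4, so the answer is 400/9.

400/9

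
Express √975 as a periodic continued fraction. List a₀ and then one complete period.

a₀ = ⌊√975⌋ = 31.
With m₀=0, d₀=1 and mₖ₊₁ = dₖaₖ − mₖ, dₖ₊₁ = (n − mₖ₊₁²)/dₖ, aₖ₊₁ = ⌊(a₀+mₖ₊₁)/dₖ₊₁⌋:
  k=1: m=31, d=14, a=4
  k=2: m=25, d=25, a=2
  k=3: m=25, d=14, a=4
  k=4: m=31, d=1, a=62
d=1 and a=2a₀=62 at k=4, so the next step gives (m, d) = (31, 14) again — its k=1 value — and the period has length 4.

[31; 4, 2, 4, 62]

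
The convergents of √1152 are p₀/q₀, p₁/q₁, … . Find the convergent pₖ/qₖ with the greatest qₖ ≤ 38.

577/17

√1152 = [33; 1, 15, 1, 66, …] (period length 4).
Convergents:
  p_0/q_0 = 33/1
  p_1/q_1 = 34/1
  p_2/q_2 = 543/16
  p_3/q_3 = 577/17
  p_4/q_4 = 38625/1138
q_3 = 17 ≤ 38 < 1138 = q_4, so the answer is 577/17.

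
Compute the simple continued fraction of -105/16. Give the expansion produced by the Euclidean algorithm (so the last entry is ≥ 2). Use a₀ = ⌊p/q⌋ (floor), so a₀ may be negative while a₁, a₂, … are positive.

-105 = -7*16 + 7
16 = 2*7 + 2
7 = 3*2 + 1
2 = 2*1 + 0  (stop)
So -105/16 = [-7; 2, 3, 2].

[-7; 2, 3, 2]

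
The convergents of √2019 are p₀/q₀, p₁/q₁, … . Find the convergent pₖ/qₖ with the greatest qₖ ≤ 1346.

√2019 = [44; 1, 13, 1, 88, …] (period length 4).
Convergents:
  p_0/q_0 = 44/1
  p_1/q_1 = 45/1
  p_2/q_2 = 629/14
  p_3/q_3 = 674/15
  p_4/q_4 = 59941/1334
  p_5/q_5 = 60615/1349
q_4 = 1334 ≤ 1346 < 1349 = q_5, so the answer is 59941/1334.

59941/1334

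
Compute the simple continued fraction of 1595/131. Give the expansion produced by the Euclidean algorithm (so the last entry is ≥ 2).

[12; 5, 1, 2, 3, 2]

1595 = 12*131 + 23
131 = 5*23 + 16
23 = 1*16 + 7
16 = 2*7 + 2
7 = 3*2 + 1
2 = 2*1 + 0  (stop)
So 1595/131 = [12; 5, 1, 2, 3, 2].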